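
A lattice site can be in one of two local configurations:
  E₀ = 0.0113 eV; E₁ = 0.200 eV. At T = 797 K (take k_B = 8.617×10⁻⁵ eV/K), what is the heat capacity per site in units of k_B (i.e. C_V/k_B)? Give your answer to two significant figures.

0.43

k_BT = 8.617×10⁻⁵ × 797 K = 0.06868 eV.
Eᵢ/kT = 0.1645, 2.912.
Z = Σ e^(−Eᵢ/kT) = e^(−0.1645) + e^(−2.912) = 0.8483 + 0.05437 = 0.9027.
⟨E⟩ = 0.02267 eV, ⟨E²⟩ = 0.002529 eV².
C_V/k_B = (⟨E²⟩ − ⟨E⟩²)/(kT)² = (0.002529 − 0.0005139)/0.004717 = 0.43.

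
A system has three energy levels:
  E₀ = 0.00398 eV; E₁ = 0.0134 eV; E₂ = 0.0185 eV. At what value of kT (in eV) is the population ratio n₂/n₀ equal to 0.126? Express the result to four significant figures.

0.007010 eV

n₂/n₀ = exp[−(E₂−E₀)/kT] = 0.126.
⇒ (E₂−E₀)/kT = ln(1/0.126) = ln(7.93651) = 2.07147.
kT = 0.01452 eV / 2.07147 = 0.007010 eV.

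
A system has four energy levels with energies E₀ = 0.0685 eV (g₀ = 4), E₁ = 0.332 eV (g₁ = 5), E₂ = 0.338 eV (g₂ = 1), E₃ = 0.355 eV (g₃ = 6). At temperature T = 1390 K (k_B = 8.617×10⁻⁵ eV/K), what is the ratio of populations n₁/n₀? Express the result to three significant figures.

k_BT = 8.617×10⁻⁵ × 1390 K = 0.11978 eV.
n₁/n₀ = (g₁/g₀) exp[−(E₁−E₀)/kT] = (5/4) × exp(−(0.2635 eV)/(0.11978 eV)) = (5/4) × exp(-2.1999) = 0.139.

0.139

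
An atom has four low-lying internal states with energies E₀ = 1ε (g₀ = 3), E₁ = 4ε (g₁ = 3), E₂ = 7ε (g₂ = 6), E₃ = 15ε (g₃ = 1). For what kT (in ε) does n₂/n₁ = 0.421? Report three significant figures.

1.93 ε

n₂/n₁ = (g₂/g₁) exp[−(E₂−E₁)/kT] = 0.421.
⇒ (E₂−E₁)/kT = ln((6/3)/0.421) = ln(4.7506) = 1.5583.
kT = 3ε / 1.5583 = 1.93 ε.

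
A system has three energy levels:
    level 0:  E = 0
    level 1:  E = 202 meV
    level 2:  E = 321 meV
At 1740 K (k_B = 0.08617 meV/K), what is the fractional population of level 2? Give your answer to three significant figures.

k_BT = 0.08617 × 1740 K = 149.94 meV.
Eᵢ/kT = 0, 1.3472, 2.1409.
Z = Σ e^(−Eᵢ/kT) = e^(−0) + e^(−1.3472) + e^(−2.1409) = 1.0000 + 0.25997 + 0.11755 = 1.3775.
P₂ = e^(−E₂/kT) / Z = 0.11755/1.3775 = 0.0853.

0.0853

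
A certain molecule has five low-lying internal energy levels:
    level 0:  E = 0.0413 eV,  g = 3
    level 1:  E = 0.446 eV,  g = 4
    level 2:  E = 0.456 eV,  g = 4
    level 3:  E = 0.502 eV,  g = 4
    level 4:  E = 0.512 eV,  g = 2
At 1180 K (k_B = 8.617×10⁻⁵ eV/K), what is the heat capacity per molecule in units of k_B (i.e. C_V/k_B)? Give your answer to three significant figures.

1.06

k_BT = 8.617×10⁻⁵ × 1180 K = 0.10168 eV.
Eᵢ/kT = 0.40618, 4.3863, 4.4847, 4.9371, 5.0354.
Z = Σ gᵢe^(−Eᵢ/kT) = 3·e^(−0.40618) + 4·e^(−4.3863) + 4·e^(−4.4847) + 4·e^(−4.9371) + 2·e^(−5.0354) = 1.9986 + 0.049787 + 0.045121 + 0.028702 + 0.013007 = 2.1352.
⟨E⟩ = 0.068560 eV, ⟨E²⟩ = 0.015613 eV².
C_V/k_B = (⟨E²⟩ − ⟨E⟩²)/(kT)² = (0.015613 − 0.0047005)/0.010339 = 1.06.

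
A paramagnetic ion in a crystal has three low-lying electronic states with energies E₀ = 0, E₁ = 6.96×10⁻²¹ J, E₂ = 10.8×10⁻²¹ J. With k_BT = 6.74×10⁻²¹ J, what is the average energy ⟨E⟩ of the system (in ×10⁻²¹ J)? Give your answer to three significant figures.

Eᵢ/kT = 0, 1.0326, 1.6024.
Z = Σ e^(−Eᵢ/kT) = e^(−0) + e^(−1.0326) + e^(−1.6024) = 1.0000 + 0.35608 + 0.20141 = 1.5575.
⟨E⟩ = Σ Eᵢ e^(−Eᵢ/kT) / Z = (0·1.0000 + 6.96·0.35608 + 10.8·0.20141) / 1.5575 = 2.99 ×10⁻²¹ J.

2.99 ×10⁻²¹ J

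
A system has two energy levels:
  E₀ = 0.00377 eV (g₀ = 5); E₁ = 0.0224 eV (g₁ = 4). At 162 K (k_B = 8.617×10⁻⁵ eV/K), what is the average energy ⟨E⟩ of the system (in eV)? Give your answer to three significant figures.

0.00701 eV

k_BT = 8.617×10⁻⁵ × 162 K = 0.013960 eV.
Eᵢ/kT = 0.27006, 1.6046.
Z = Σ gᵢe^(−Eᵢ/kT) = 5·e^(−0.27006) + 4·e^(−1.6046) = 3.8167 + 0.80388 = 4.6206.
⟨E⟩ = Σ Eᵢ gᵢe^(−Eᵢ/kT) / Z = (0.00377·3.8167 + 0.0224·0.80388) / 4.6206 = 0.00701 eV.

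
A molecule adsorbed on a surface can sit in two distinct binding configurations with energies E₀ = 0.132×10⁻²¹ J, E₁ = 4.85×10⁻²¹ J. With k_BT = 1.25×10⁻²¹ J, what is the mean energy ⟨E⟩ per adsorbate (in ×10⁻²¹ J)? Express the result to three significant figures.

0.238 ×10⁻²¹ J

Eᵢ/kT = 0.10560, 3.8800.
Z = Σ e^(−Eᵢ/kT) = e^(−0.10560) + e^(−3.8800) = 0.89978 + 0.020651 = 0.92043.
⟨E⟩ = Σ Eᵢ e^(−Eᵢ/kT) / Z = (0.132·0.89978 + 4.85·0.020651) / 0.92043 = 0.238 ×10⁻²¹ J.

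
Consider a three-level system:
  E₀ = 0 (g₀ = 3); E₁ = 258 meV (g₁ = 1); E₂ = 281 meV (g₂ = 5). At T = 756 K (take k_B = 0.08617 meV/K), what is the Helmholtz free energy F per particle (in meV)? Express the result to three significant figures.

-73.4 meV

k_BT = 0.08617 × 756 K = 65.145 meV.
Eᵢ/kT = 0, 3.9604, 4.3135.
Z = Σ gᵢe^(−Eᵢ/kT) = 3·e^(−0) + 1·e^(−3.9604) + 5·e^(−4.3135) = 3.0000 + 0.019055 + 0.066933 = 3.0860.
F = −kT ln Z = −65.145 × ln(3.0860) = −65.145 × 1.1269 = -73.4 meV.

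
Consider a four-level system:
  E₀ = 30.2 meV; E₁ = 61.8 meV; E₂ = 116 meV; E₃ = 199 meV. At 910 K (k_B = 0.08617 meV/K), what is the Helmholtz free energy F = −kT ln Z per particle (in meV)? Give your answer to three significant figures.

-28.7 meV

k_BT = 0.08617 × 910 K = 78.415 meV.
Eᵢ/kT = 0.38513, 0.78811, 1.4793, 2.5378.
Z = Σ e^(−Eᵢ/kT) = e^(−0.38513) + e^(−0.78811) + e^(−1.4793) + e^(−2.5378) = 0.68036 + 0.45470 + 0.22780 + 0.079040 = 1.4419.
F = −kT ln Z = −78.415 × ln(1.4419) = −78.415 × 0.36596 = -28.7 meV.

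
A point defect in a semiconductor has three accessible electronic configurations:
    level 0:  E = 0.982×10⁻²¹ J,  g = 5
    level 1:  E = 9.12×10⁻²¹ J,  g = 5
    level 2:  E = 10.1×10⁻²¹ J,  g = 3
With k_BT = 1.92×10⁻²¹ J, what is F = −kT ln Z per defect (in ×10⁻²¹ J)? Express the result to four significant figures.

-2.145 ×10⁻²¹ J

Eᵢ/kT = 0.511458, 4.75000, 5.26042.
Z = Σ gᵢe^(−Eᵢ/kT) = 5·e^(−0.511458) + 5·e^(−4.75000) + 3·e^(−5.26042) = 2.99810 + 0.0432585 + 0.0155794 = 3.05694.
F = −kT ln Z = −1.92 × ln(3.05694) = −1.92 × 1.11741 = -2.145 ×10⁻²¹ J.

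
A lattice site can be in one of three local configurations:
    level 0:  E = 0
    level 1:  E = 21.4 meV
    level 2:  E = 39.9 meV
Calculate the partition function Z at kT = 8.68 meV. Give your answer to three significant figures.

Eᵢ/kT = 0, 2.4654, 4.5968.
Z = Σ e^(−Eᵢ/kT) = e^(−0) + e^(−2.4654) + e^(−4.5968) = 1.0000 + 0.084975 + 0.010084 = 1.0951.

Z = 1.10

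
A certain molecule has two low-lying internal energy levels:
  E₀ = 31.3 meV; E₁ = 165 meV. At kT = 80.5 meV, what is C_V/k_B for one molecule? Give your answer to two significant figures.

0.37

Eᵢ/kT = 0.3888, 2.050.
Z = Σ e^(−Eᵢ/kT) = e^(−0.3888) + e^(−2.050) = 0.6779 + 0.1287 = 0.8066.
⟨E⟩ = 52.63 meV, ⟨E²⟩ = 5167 meV².
C_V/k_B = (⟨E²⟩ − ⟨E⟩²)/(kT)² = (5167 − 2770)/6480 = 0.37.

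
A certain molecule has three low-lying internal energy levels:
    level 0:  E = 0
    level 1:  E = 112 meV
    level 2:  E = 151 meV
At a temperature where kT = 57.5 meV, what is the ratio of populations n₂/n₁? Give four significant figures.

0.5075

n₂/n₁ = exp[−(E₂−E₁)/kT] = exp(−(39 meV)/(57.5 meV)) = exp(-0.678261) = 0.5075.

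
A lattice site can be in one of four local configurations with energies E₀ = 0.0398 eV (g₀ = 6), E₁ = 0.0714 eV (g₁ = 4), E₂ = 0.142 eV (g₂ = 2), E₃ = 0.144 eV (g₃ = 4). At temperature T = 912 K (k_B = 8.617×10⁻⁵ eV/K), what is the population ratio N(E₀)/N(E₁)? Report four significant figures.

2.242

k_BT = 8.617×10⁻⁵ × 912 K = 0.0785870 eV.
n₀/n₁ = (g₀/g₁) exp[−(E₀−E₁)/kT] = (6/4) × exp(−(-0.0316 eV)/(0.0785870 eV)) = (6/4) × exp(0.402102) = 2.242.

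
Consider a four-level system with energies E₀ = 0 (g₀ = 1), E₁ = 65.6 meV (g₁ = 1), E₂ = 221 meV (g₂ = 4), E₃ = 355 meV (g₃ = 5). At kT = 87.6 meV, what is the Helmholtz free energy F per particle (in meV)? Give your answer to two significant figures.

-55 meV

Eᵢ/kT = 0, 0.7489, 2.523, 4.053.
Z = Σ gᵢe^(−Eᵢ/kT) = 1·e^(−0) + 1·e^(−0.7489) + 4·e^(−2.523) + 5·e^(−4.053) = 1.000 + 0.4729 + 0.3209 + 0.08685 = 1.881.
F = −kT ln Z = −87.6 × ln(1.881) = −87.6 × 0.6318 = -55 meV.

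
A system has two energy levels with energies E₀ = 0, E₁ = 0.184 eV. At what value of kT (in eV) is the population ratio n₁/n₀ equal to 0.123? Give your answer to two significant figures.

n₁/n₀ = exp[−(E₁−E₀)/kT] = 0.123.
⇒ (E₁−E₀)/kT = ln(1/0.123) = ln(8.130) = 2.096.
kT = 0.184 eV / 2.096 = 0.088 eV.

0.088 eV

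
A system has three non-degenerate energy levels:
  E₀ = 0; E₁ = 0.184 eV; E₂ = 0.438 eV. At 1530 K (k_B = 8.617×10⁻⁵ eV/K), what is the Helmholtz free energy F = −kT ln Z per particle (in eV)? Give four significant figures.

k_BT = 8.617×10⁻⁵ × 1530 K = 0.131840 eV.
Eᵢ/kT = 0, 1.39563, 3.32221.
Z = Σ e^(−Eᵢ/kT) = e^(−0) + e^(−1.39563) + e^(−3.32221) = 1.00000 + 0.247677 + 0.0360730 = 1.28375.
F = −kT ln Z = −0.131840 × ln(1.28375) = −0.131840 × 0.249785 = -0.03293 eV.

-0.03293 eV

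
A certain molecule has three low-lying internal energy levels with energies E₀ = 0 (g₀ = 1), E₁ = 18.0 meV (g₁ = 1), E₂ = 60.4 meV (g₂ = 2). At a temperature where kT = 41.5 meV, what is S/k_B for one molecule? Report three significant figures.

1.20

Eᵢ/kT = 0, 0.43373, 1.4554.
Z = Σ gᵢe^(−Eᵢ/kT) = 1·e^(−0) + 1·e^(−0.43373) + 2·e^(−1.4554) = 1.0000 + 0.64809 + 0.46661 = 2.1147.
⟨E⟩ = Σ EᵢPᵢ = 18.844 meV.
S/k_B = ln Z + ⟨E⟩/kT = ln(2.1147) + 18.844/41.5 = 0.74891 + 0.45407 = 1.20.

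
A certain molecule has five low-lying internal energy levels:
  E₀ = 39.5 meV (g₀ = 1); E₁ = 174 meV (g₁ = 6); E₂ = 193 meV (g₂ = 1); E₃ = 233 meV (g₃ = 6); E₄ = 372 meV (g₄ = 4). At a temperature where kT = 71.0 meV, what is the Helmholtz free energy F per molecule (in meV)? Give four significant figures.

-24.06 meV

Eᵢ/kT = 0.556338, 2.45070, 2.71831, 3.28169, 5.23944.
Z = Σ gᵢe^(−Eᵢ/kT) = 1·e^(−0.556338) + 6·e^(−2.45070) + 1·e^(−2.71831) + 6·e^(−3.28169) + 4·e^(−5.23944) = 0.573305 + 0.517399 + 0.0659862 + 0.225388 + 0.0212129 = 1.40329.
F = −kT ln Z = −71.0 × ln(1.40329) = −71.0 × 0.338819 = -24.06 meV.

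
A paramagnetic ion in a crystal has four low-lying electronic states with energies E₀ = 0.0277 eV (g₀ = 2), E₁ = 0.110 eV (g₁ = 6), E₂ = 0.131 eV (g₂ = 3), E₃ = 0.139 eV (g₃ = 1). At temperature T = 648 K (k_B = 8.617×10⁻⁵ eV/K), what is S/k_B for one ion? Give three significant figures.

2.18

k_BT = 8.617×10⁻⁵ × 648 K = 0.055838 eV.
Eᵢ/kT = 0.49608, 1.9700, 2.3461, 2.4893.
Z = Σ gᵢe^(−Eᵢ/kT) = 2·e^(−0.49608) + 6·e^(−1.9700) + 3·e^(−2.3461) + 1·e^(−2.4893) = 1.2178 + 0.83674 + 0.28723 + 0.082968 = 2.4247.
⟨E⟩ = Σ EᵢPᵢ = 0.072147 eV.
S/k_B = ln Z + ⟨E⟩/kT = ln(2.4247) + 0.072147/0.055838 = 0.88571 + 1.2921 = 2.18.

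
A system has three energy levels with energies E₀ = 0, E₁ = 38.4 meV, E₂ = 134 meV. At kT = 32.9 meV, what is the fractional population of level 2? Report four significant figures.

Eᵢ/kT = 0, 1.16717, 4.07295.
Z = Σ e^(−Eᵢ/kT) = e^(−0) + e^(−1.16717) + e^(−4.07295) = 1.00000 + 0.311247 + 0.0170271 = 1.32827.
P₂ = e^(−E₂/kT) / Z = 0.0170271/1.32827 = 0.01282.

0.01282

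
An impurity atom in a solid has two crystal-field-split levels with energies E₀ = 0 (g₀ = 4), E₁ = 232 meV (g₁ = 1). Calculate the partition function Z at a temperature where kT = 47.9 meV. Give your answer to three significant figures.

Z = 4.01

Eᵢ/kT = 0, 4.8434.
Z = Σ gᵢe^(−Eᵢ/kT) = 4·e^(−0) + 1·e^(−4.8434) = 4.0000 + 0.0078802 = 4.0079.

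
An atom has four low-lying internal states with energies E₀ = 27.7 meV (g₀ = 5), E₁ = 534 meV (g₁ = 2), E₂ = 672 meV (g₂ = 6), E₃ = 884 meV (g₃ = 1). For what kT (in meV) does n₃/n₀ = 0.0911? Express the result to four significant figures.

n₃/n₀ = (g₃/g₀) exp[−(E₃−E₀)/kT] = 0.0911.
⇒ (E₃−E₀)/kT = ln((1/5)/0.0911) = ln(2.19539) = 0.786360.
kT = 856.3 meV / 0.786360 = 1089 meV.

1089 meV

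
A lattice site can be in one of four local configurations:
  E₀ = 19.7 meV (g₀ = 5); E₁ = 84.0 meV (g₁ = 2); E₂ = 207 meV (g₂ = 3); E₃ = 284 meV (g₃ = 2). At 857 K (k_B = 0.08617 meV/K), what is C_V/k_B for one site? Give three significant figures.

0.407

k_BT = 0.08617 × 857 K = 73.848 meV.
Eᵢ/kT = 0.26676, 1.1375, 2.8031, 3.8457.
Z = Σ gᵢe^(−Eᵢ/kT) = 5·e^(−0.26676) + 2·e^(−1.1375) + 3·e^(−2.8031) + 2·e^(−3.8457) = 3.8293 + 0.64124 + 0.18187 + 0.042743 = 4.6952.
⟨E⟩ = 38.143 meV, ⟨E²⟩ = 3674.2 meV².
C_V/k_B = (⟨E²⟩ − ⟨E⟩²)/(kT)² = (3674.2 − 1454.9)/5453.5 = 0.407.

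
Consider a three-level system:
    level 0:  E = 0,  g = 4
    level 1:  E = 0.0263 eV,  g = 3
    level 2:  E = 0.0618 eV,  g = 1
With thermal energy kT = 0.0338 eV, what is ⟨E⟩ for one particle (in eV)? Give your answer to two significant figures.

Eᵢ/kT = 0, 0.7781, 1.828.
Z = Σ gᵢe^(−Eᵢ/kT) = 4·e^(−0) + 3·e^(−0.7781) + 1·e^(−1.828) = 4.000 + 1.378 + 0.1607 = 5.539.
⟨E⟩ = Σ Eᵢ gᵢe^(−Eᵢ/kT) / Z = (0·4.000 + 0.0263·1.378 + 0.0618·0.1607) / 5.539 = 0.0083 eV.

0.0083 eV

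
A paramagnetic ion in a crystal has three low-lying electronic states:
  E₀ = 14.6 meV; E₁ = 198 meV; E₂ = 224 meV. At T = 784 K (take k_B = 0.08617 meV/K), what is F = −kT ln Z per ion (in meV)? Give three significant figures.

k_BT = 0.08617 × 784 K = 67.557 meV.
Eᵢ/kT = 0.21611, 2.9309, 3.3157.
Z = Σ e^(−Eᵢ/kT) = e^(−0.21611) + e^(−2.9309) + e^(−3.3157) = 0.80565 + 0.053349 + 0.036309 = 0.89531.
F = −kT ln Z = −67.557 × ln(0.89531) = −67.557 × -0.11059 = 7.47 meV.

7.47 meV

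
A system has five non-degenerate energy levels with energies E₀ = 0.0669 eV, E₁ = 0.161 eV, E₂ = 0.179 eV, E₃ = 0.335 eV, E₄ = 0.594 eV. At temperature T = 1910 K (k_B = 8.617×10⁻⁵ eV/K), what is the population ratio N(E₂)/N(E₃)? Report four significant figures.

2.580

k_BT = 8.617×10⁻⁵ × 1910 K = 0.164585 eV.
n₂/n₃ = exp[−(E₂−E₃)/kT] = exp(−(-0.156 eV)/(0.164585 eV)) = exp(0.947839) = 2.580.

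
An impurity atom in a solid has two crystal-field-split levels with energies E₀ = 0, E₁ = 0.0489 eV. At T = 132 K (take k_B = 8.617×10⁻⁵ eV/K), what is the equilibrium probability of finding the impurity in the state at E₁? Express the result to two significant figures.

0.013

k_BT = 8.617×10⁻⁵ × 132 K = 0.01137 eV.
Eᵢ/kT = 0, 4.301.
Z = Σ e^(−Eᵢ/kT) = e^(−0) + e^(−4.301) = 1.000 + 0.01355 = 1.014.
P₁ = e^(−E₁/kT) / Z = 0.01355/1.014 = 0.013.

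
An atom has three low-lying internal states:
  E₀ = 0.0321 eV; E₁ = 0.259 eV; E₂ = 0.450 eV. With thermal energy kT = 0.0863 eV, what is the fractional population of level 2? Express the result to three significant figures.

Eᵢ/kT = 0.37196, 3.0012, 5.2144.
Z = Σ e^(−Eᵢ/kT) = e^(−0.37196) + e^(−3.0012) + e^(−5.2144) = 0.68938 + 0.049727 + 0.0054377 = 0.74454.
P₂ = e^(−E₂/kT) / Z = 0.0054377/0.74454 = 0.00730.

0.00730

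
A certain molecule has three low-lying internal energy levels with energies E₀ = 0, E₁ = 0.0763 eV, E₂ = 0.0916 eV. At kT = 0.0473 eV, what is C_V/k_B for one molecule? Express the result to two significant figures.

0.59

Eᵢ/kT = 0, 1.613, 1.937.
Z = Σ e^(−Eᵢ/kT) = e^(−0) + e^(−1.613) + e^(−1.937) = 1.000 + 0.1993 + 0.1441 = 1.343.
⟨E⟩ = 0.02115 eV, ⟨E²⟩ = 0.001764 eV².
C_V/k_B = (⟨E²⟩ − ⟨E⟩²)/(kT)² = (0.001764 − 0.0004473)/0.002237 = 0.59.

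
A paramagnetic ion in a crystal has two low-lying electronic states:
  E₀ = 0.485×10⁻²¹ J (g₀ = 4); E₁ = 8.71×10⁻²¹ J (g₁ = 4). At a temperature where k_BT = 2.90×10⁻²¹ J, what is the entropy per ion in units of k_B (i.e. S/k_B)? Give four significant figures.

1.600

Eᵢ/kT = 0.167241, 3.00345.
Z = Σ gᵢe^(−Eᵢ/kT) = 4·e^(−0.167241) + 4·e^(−3.00345) = 3.38398 + 0.198462 = 3.58244.
⟨E⟩ = Σ EᵢPᵢ = 0.940653 ×10⁻²¹ J.
S/k_B = ln Z + ⟨E⟩/kT = ln(3.58244) + 0.940653/2.90 = 1.27604 + 0.324363 = 1.600.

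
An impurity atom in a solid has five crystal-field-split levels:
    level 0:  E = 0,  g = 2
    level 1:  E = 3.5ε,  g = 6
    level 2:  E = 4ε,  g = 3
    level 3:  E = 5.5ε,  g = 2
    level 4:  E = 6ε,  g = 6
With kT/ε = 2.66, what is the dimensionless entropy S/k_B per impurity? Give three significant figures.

Eᵢ/kT = 0, 1.3158, 1.5038, 2.0677, 2.2556.
Z = Σ gᵢe^(−Eᵢ/kT) = 2·e^(−0) + 6·e^(−1.3158) + 3·e^(−1.5038) + 2·e^(−2.0677) + 6·e^(−2.2556) = 2.0000 + 1.6096 + 0.66685 + 0.25295 + 0.62886 = 5.1583.
⟨E⟩ = Σ EᵢPᵢ = 2.6104 ε.
S/k_B = ln Z + ⟨E⟩/kT = ln(5.1583) + 2.6104/2.66 = 1.6406 + 0.98135 = 2.62.

2.62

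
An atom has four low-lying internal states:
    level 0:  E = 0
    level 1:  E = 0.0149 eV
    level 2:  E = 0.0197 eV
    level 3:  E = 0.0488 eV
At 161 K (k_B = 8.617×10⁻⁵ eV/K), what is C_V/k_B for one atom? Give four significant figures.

k_BT = 8.617×10⁻⁵ × 161 K = 0.0138734 eV.
Eᵢ/kT = 0, 1.07400, 1.41998, 3.51752.
Z = Σ e^(−Eᵢ/kT) = e^(−0) + e^(−1.07400) + e^(−1.41998) + e^(−3.51752) = 1.00000 + 0.341639 + 0.241719 + 0.0296729 = 1.61303.
⟨E⟩ = 0.00700565 eV, ⟨E²⟩ = 0.000148987 eV².
C_V/k_B = (⟨E²⟩ − ⟨E⟩²)/(kT)² = (0.000148987 − 0.0000490791)/0.000192471 = 0.5191.

0.5191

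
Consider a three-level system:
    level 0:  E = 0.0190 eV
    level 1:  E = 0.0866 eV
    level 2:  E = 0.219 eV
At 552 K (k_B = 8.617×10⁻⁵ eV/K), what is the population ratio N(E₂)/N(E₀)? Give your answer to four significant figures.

0.01493

k_BT = 8.617×10⁻⁵ × 552 K = 0.0475658 eV.
n₂/n₀ = exp[−(E₂−E₀)/kT] = exp(−(0.2000 eV)/(0.0475658 eV)) = exp(-4.20470) = 0.01493.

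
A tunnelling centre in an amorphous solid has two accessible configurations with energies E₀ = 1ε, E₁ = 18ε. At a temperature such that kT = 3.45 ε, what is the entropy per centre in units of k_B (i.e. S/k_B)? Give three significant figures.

Eᵢ/kT = 0.28986, 5.2174.
Z = Σ e^(−Eᵢ/kT) = e^(−0.28986) + e^(−5.2174) = 0.74837 + 0.0054214 = 0.75379.
⟨E⟩ = Σ EᵢPᵢ = 1.1223 ε.
S/k_B = ln Z + ⟨E⟩/kT = ln(0.75379) + 1.1223/3.45 = -0.28264 + 0.32530 = 0.0427.

0.0427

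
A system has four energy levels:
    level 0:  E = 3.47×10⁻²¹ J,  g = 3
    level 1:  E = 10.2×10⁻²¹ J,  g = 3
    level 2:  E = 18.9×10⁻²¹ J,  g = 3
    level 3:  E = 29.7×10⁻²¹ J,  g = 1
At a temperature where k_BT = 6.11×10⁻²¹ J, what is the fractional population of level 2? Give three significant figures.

Eᵢ/kT = 0.56792, 1.6694, 3.0933, 4.8609.
Z = Σ gᵢe^(−Eᵢ/kT) = 3·e^(−0.56792) + 3·e^(−1.6694) + 3·e^(−3.0933) + 1·e^(−4.8609) = 1.7001 + 0.56508 + 0.13606 + 0.0077435 = 2.4090.
P₂ = g₂ e^(−E₂/kT) / Z = 0.13606/2.4090 = 0.0565.

0.0565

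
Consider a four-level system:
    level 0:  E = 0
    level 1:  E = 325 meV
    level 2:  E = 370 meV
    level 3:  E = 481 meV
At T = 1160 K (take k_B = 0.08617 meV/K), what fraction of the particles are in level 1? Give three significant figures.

0.0361

k_BT = 0.08617 × 1160 K = 99.957 meV.
Eᵢ/kT = 0, 3.2514, 3.7016, 4.8121.
Z = Σ e^(−Eᵢ/kT) = e^(−0) + e^(−3.2514) + e^(−3.7016) + e^(−4.8121) = 1.0000 + 0.038720 + 0.024684 + 0.0081308 = 1.0715.
P₁ = e^(−E₁/kT) / Z = 0.038720/1.0715 = 0.0361.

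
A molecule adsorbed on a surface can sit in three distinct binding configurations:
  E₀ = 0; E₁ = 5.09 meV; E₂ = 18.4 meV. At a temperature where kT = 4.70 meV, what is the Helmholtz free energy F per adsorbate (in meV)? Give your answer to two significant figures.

-1.4 meV

Eᵢ/kT = 0, 1.083, 3.915.
Z = Σ e^(−Eᵢ/kT) = e^(−0) + e^(−1.083) + e^(−3.915) = 1.000 + 0.3386 + 0.01994 = 1.359.
F = −kT ln Z = −4.70 × ln(1.359) = −4.70 × 0.3067 = -1.4 meV.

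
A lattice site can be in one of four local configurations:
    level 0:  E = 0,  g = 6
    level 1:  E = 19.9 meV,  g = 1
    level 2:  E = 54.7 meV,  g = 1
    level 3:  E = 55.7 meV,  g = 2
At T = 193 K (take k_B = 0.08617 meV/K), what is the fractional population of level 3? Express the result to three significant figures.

0.0110

k_BT = 0.08617 × 193 K = 16.631 meV.
Eᵢ/kT = 0, 1.1966, 3.2890, 3.3492.
Z = Σ gᵢe^(−Eᵢ/kT) = 6·e^(−0) + 1·e^(−1.1966) + 1·e^(−3.2890) + 2·e^(−3.3492) = 6.0000 + 0.30222 + 0.037291 + 0.070225 = 6.4097.
P₃ = g₃ e^(−E₃/kT) / Z = 0.070225/6.4097 = 0.0110.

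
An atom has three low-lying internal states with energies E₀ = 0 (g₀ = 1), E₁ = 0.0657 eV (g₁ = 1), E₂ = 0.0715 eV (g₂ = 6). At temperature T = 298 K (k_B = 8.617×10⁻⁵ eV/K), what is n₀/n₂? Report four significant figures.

k_BT = 8.617×10⁻⁵ × 298 K = 0.0256787 eV.
n₀/n₂ = (g₀/g₂) exp[−(E₀−E₂)/kT] = (1/6) × exp(−(-0.0715 eV)/(0.0256787 eV)) = (1/6) × exp(2.78441) = 2.698.

2.698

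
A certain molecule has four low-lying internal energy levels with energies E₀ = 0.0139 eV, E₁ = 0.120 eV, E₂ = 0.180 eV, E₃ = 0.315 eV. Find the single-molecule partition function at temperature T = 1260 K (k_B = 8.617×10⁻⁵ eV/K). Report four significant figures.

Z = 1.456

k_BT = 8.617×10⁻⁵ × 1260 K = 0.108574 eV.
Eᵢ/kT = 0.128023, 1.10524, 1.65786, 2.90125.
Z = Σ e^(−Eᵢ/kT) = e^(−0.128023) + e^(−1.10524) + e^(−1.65786) + e^(−2.90125) = 0.879833 + 0.331131 + 0.190546 + 0.0549545 = 1.45646.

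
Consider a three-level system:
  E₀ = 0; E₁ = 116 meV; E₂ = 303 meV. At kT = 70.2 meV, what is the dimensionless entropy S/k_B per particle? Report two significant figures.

0.50

Eᵢ/kT = 0, 1.652, 4.316.
Z = Σ e^(−Eᵢ/kT) = e^(−0) + e^(−1.652) + e^(−4.316) = 1.000 + 0.1917 + 0.01335 = 1.205.
⟨E⟩ = Σ EᵢPᵢ = 21.81 meV.
S/k_B = ln Z + ⟨E⟩/kT = ln(1.205) + 21.81/70.2 = 0.1865 + 0.3107 = 0.50.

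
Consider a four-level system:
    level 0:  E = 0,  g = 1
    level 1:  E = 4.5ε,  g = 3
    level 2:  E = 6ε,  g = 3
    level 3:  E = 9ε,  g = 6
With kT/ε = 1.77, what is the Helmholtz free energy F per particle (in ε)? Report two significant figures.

Eᵢ/kT = 0, 2.542, 3.390, 5.085.
Z = Σ gᵢe^(−Eᵢ/kT) = 1·e^(−0) + 3·e^(−2.542) + 3·e^(−3.390) + 6·e^(−5.085) = 1.000 + 0.2361 + 0.1011 + 0.03713 = 1.374.
F = −kT ln Z = −1.77 × ln(1.374) = −1.77 × 0.3177 = -0.56 ε.

-0.56 ε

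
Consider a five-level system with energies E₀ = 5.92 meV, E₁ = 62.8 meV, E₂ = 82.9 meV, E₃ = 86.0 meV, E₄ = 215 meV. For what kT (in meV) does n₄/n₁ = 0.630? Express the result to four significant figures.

n₄/n₁ = exp[−(E₄−E₁)/kT] = 0.630.
⇒ (E₄−E₁)/kT = ln(1/0.630) = ln(1.58730) = 0.462034.
kT = 152.2 meV / 0.462034 = 329.4 meV.

329.4 meV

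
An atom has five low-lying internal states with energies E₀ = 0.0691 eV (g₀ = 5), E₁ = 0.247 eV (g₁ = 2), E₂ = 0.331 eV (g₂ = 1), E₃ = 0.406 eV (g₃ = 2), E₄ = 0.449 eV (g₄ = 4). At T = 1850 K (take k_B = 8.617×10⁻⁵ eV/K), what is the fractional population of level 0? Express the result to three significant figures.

k_BT = 8.617×10⁻⁵ × 1850 K = 0.15941 eV.
Eᵢ/kT = 0.43347, 1.5495, 2.0764, 2.5469, 2.8166.
Z = Σ gᵢe^(−Eᵢ/kT) = 5·e^(−0.43347) + 2·e^(−1.5495) + 1·e^(−2.0764) + 2·e^(−2.5469) + 4·e^(−2.8166) = 3.2413 + 0.42471 + 0.12538 + 0.15665 + 0.23924 = 4.1873.
P₀ = g₀ e^(−E₀/kT) / Z = 3.2413/4.1873 = 0.774.

0.774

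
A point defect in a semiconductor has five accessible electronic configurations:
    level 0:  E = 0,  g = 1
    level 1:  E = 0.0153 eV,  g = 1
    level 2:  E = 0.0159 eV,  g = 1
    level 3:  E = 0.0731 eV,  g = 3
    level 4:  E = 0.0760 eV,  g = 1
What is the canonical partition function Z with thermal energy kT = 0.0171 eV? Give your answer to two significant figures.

Eᵢ/kT = 0, 0.8947, 0.9298, 4.275, 4.444.
Z = Σ gᵢe^(−Eᵢ/kT) = 1·e^(−0) + 1·e^(−0.8947) + 1·e^(−0.9298) + 3·e^(−4.275) + 1·e^(−4.444) = 1.000 + 0.4087 + 0.3946 + 0.04174 + 0.01175 = 1.857.

Z = 1.9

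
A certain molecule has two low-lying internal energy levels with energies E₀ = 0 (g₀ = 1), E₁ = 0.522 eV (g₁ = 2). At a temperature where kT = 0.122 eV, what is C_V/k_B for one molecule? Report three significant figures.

Eᵢ/kT = 0, 4.2787.
Z = Σ gᵢe^(−Eᵢ/kT) = 1·e^(−0) + 2·e^(−4.2787) = 1.0000 + 0.027721 = 1.0277.
⟨E⟩ = 0.014080 eV, ⟨E²⟩ = 0.0073499 eV².
C_V/k_B = (⟨E²⟩ − ⟨E⟩²)/(kT)² = (0.0073499 − 0.00019825)/0.014884 = 0.480.

0.480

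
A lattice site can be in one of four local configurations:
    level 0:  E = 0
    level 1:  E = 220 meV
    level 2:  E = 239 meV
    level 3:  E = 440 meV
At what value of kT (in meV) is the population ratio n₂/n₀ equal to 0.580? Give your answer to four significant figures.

438.8 meV

n₂/n₀ = exp[−(E₂−E₀)/kT] = 0.580.
⇒ (E₂−E₀)/kT = ln(1/0.580) = ln(1.72414) = 0.544728.
kT = 239 meV / 0.544728 = 438.8 meV.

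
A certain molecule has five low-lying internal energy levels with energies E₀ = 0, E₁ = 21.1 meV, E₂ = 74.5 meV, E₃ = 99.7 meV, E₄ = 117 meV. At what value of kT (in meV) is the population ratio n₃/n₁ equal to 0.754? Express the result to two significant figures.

n₃/n₁ = exp[−(E₃−E₁)/kT] = 0.754.
⇒ (E₃−E₁)/kT = ln(1/0.754) = ln(1.326) = 0.2822.
kT = 78.6 meV / 0.2822 = 280 meV.

280 meV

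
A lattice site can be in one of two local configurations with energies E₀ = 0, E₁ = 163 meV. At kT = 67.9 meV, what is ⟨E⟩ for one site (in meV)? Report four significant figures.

Eᵢ/kT = 0, 2.40059.
Z = Σ e^(−Eᵢ/kT) = e^(−0) + e^(−2.40059) = 1.00000 + 0.0906644 = 1.09066.
⟨E⟩ = Σ Eᵢ e^(−Eᵢ/kT) / Z = (0·1.00000 + 163·0.0906644) / 1.09066 = 13.55 meV.

13.55 meV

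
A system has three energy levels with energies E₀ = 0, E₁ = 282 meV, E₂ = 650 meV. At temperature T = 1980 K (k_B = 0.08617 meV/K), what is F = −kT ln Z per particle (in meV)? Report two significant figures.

k_BT = 0.08617 × 1980 K = 170.6 meV.
Eᵢ/kT = 0, 1.653, 3.810.
Z = Σ e^(−Eᵢ/kT) = e^(−0) + e^(−1.653) + e^(−3.810) = 1.000 + 0.1915 + 0.02215 = 1.214.
F = −kT ln Z = −170.6 × ln(1.214) = −170.6 × 0.1939 = -33 meV.

-33 meV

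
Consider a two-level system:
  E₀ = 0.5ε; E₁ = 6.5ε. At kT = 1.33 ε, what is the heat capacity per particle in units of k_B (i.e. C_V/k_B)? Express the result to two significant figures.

0.22

Eᵢ/kT = 0.3759, 4.887.
Z = Σ e^(−Eᵢ/kT) = e^(−0.3759) + e^(−4.887) = 0.6867 + 0.007544 = 0.6942.
⟨E⟩ = 0.5652 ε, ⟨E²⟩ = 0.7064 ε².
C_V/k_B = (⟨E²⟩ − ⟨E⟩²)/(kT)² = (0.7064 − 0.3195)/1.769 = 0.22.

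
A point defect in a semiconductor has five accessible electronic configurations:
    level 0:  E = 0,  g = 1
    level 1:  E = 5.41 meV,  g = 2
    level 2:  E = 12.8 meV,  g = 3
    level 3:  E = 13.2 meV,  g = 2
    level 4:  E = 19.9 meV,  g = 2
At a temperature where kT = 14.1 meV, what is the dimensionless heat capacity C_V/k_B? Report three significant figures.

0.195

Eᵢ/kT = 0, 0.38369, 0.90780, 0.93617, 1.4113.
Z = Σ gᵢe^(−Eᵢ/kT) = 1·e^(−0) + 2·e^(−0.38369) + 3·e^(−0.90780) + 2·e^(−0.93617) + 2·e^(−1.4113) = 1.0000 + 1.3627 + 1.2102 + 0.78425 + 0.48765 = 4.8448.
⟨E⟩ = 8.8588 meV, ⟨E²⟩ = 117.22 meV².
C_V/k_B = (⟨E²⟩ − ⟨E⟩²)/(kT)² = (117.22 − 78.478)/198.81 = 0.195.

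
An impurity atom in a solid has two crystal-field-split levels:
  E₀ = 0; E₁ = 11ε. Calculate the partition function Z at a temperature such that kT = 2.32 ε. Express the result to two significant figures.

Z = 1.0

Eᵢ/kT = 0, 4.741.
Z = Σ e^(−Eᵢ/kT) = e^(−0) + e^(−4.741) = 1.000 + 0.008730 = 1.009.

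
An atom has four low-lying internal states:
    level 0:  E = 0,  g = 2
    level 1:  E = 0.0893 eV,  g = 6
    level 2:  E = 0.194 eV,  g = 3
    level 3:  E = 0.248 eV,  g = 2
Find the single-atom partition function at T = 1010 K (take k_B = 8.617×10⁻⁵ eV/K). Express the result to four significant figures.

Z = 4.589

k_BT = 8.617×10⁻⁵ × 1010 K = 0.0870317 eV.
Eᵢ/kT = 0, 1.02606, 2.22907, 2.84954.
Z = Σ gᵢe^(−Eᵢ/kT) = 2·e^(−0) + 6·e^(−1.02606) + 3·e^(−2.22907) + 2·e^(−2.84954) = 2.00000 + 2.15050 + 0.322885 + 0.115742 = 4.58913.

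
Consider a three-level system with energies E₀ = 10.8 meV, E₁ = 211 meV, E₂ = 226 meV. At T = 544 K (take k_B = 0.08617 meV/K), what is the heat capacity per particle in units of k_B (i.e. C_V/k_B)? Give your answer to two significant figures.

k_BT = 0.08617 × 544 K = 46.88 meV.
Eᵢ/kT = 0.2304, 4.501, 4.821.
Z = Σ e^(−Eᵢ/kT) = e^(−0.2304) + e^(−4.501) + e^(−4.821) = 0.7942 + 0.01110 + 0.008059 = 0.8134.
⟨E⟩ = 15.66 meV, ⟨E²⟩ = 1227 meV².
C_V/k_B = (⟨E²⟩ − ⟨E⟩²)/(kT)² = (1227 − 245.2)/2198 = 0.45.

0.45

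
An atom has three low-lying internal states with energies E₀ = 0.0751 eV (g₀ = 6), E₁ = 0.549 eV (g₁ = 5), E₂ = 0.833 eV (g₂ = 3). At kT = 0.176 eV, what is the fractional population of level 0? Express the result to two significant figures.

Eᵢ/kT = 0.4267, 3.119, 4.733.
Z = Σ gᵢe^(−Eᵢ/kT) = 6·e^(−0.4267) + 5·e^(−3.119) + 3·e^(−4.733) = 3.916 + 0.2210 + 0.02640 = 4.163.
P₀ = g₀ e^(−E₀/kT) / Z = 3.916/4.163 = 0.94.

0.94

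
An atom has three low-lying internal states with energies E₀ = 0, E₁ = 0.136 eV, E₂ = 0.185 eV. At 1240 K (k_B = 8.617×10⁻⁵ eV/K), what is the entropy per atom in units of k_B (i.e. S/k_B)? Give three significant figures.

k_BT = 8.617×10⁻⁵ × 1240 K = 0.10685 eV.
Eᵢ/kT = 0, 1.2728, 1.7314.
Z = Σ e^(−Eᵢ/kT) = e^(−0) + e^(−1.2728) + e^(−1.7314) = 1.0000 + 0.28005 + 0.17704 = 1.4571.
⟨E⟩ = Σ EᵢPᵢ = 0.048617 eV.
S/k_B = ln Z + ⟨E⟩/kT = ln(1.4571) + 0.048617/0.10685 = 0.37645 + 0.45500 = 0.831.

0.831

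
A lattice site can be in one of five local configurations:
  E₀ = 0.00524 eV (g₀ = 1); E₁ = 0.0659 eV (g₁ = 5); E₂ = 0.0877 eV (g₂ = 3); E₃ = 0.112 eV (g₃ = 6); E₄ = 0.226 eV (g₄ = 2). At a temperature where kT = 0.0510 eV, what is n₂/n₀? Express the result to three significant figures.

0.596

n₂/n₀ = (g₂/g₀) exp[−(E₂−E₀)/kT] = (3/1) × exp(−(0.08246 eV)/(0.0510 eV)) = (3/1) × exp(-1.6169) = 0.596.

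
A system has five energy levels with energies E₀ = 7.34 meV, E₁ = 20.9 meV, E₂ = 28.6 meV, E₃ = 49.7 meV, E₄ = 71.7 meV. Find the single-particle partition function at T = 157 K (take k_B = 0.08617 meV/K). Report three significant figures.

Z = 0.946

k_BT = 0.08617 × 157 K = 13.529 meV.
Eᵢ/kT = 0.54254, 1.5448, 2.1140, 3.6736, 5.2997.
Z = Σ e^(−Eᵢ/kT) = e^(−0.54254) + e^(−1.5448) + e^(−2.1140) + e^(−3.6736) + e^(−5.2997) = 0.58127 + 0.21335 + 0.12075 + 0.025385 + 0.0049931 = 0.94575.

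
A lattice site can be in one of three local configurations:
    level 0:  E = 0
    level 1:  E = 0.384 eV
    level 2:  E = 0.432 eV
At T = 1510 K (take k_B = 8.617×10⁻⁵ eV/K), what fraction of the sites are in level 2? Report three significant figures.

k_BT = 8.617×10⁻⁵ × 1510 K = 0.13012 eV.
Eᵢ/kT = 0, 2.9511, 3.3200.
Z = Σ e^(−Eᵢ/kT) = e^(−0) + e^(−2.9511) + e^(−3.3200) = 1.0000 + 0.052282 + 0.036153 = 1.0884.
P₂ = e^(−E₂/kT) / Z = 0.036153/1.0884 = 0.0332.

0.0332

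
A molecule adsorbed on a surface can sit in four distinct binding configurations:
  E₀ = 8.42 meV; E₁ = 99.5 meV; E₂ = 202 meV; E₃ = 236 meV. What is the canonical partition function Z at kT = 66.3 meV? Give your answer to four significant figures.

Z = 1.180

Eᵢ/kT = 0.126998, 1.50075, 3.04676, 3.55958.
Z = Σ e^(−Eᵢ/kT) = e^(−0.126998) + e^(−1.50075) + e^(−3.04676) + e^(−3.55958) = 0.880735 + 0.222963 + 0.0475126 + 0.0284508 = 1.17966.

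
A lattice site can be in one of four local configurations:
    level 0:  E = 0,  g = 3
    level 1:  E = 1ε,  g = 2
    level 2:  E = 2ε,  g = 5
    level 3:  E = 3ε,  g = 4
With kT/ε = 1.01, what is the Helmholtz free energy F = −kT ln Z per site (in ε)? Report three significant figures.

Eᵢ/kT = 0, 0.99010, 1.9802, 2.9703.
Z = Σ gᵢe^(−Eᵢ/kT) = 3·e^(−0) + 2·e^(−0.99010) + 5·e^(−1.9802) + 4·e^(−2.9703) = 3.0000 + 0.74308 + 0.69021 + 0.20515 = 4.6384.
F = −kT ln Z = −1.01 × ln(4.6384) = −1.01 × 1.5344 = -1.55 ε.

-1.55 ε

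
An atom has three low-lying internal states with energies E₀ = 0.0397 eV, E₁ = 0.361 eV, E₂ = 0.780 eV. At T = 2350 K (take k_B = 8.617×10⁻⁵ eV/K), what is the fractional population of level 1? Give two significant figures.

0.17

k_BT = 8.617×10⁻⁵ × 2350 K = 0.2025 eV.
Eᵢ/kT = 0.1960, 1.783, 3.852.
Z = Σ e^(−Eᵢ/kT) = e^(−0.1960) + e^(−1.783) + e^(−3.852) = 0.8220 + 0.1681 + 0.02124 = 1.011.
P₁ = e^(−E₁/kT) / Z = 0.1681/1.011 = 0.17.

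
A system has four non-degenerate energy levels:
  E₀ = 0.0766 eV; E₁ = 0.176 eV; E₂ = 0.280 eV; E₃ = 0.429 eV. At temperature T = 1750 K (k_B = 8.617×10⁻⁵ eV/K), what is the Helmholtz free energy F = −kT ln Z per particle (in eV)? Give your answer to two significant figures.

-0.018 eV

k_BT = 8.617×10⁻⁵ × 1750 K = 0.1508 eV.
Eᵢ/kT = 0.5080, 1.167, 1.857, 2.845.
Z = Σ e^(−Eᵢ/kT) = e^(−0.5080) + e^(−1.167) + e^(−1.857) + e^(−2.845) = 0.6017 + 0.3113 + 0.1561 + 0.05813 = 1.127.
F = −kT ln Z = −0.1508 × ln(1.127) = −0.1508 × 0.1196 = -0.018 eV.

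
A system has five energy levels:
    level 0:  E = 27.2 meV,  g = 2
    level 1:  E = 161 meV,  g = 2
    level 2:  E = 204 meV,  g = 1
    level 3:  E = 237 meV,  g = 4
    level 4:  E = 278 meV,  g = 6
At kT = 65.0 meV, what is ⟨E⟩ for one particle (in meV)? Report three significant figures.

Eᵢ/kT = 0.41846, 2.4769, 3.1385, 3.6462, 4.2769.
Z = Σ gᵢe^(−Eᵢ/kT) = 2·e^(−0.41846) + 2·e^(−2.4769) + 1·e^(−3.1385) + 4·e^(−3.6462) + 6·e^(−4.2769) = 1.3161 + 0.16801 + 0.043348 + 0.10436 + 0.083314 = 1.7151.
⟨E⟩ = Σ Eᵢ gᵢe^(−Eᵢ/kT) / Z = (27.2·1.3161 + 161·0.16801 + 204·0.043348 + 237·0.10436 + 278·0.083314) / 1.7151 = 69.7 meV.

69.7 meV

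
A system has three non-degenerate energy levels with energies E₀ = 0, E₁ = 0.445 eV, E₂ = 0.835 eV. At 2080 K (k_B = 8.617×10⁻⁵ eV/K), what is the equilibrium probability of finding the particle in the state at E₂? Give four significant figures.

k_BT = 8.617×10⁻⁵ × 2080 K = 0.179234 eV.
Eᵢ/kT = 0, 2.48279, 4.65871.
Z = Σ e^(−Eᵢ/kT) = e^(−0) + e^(−2.48279) + e^(−4.65871) = 1.00000 + 0.0835099 + 0.00947868 = 1.09299.
P₂ = e^(−E₂/kT) / Z = 0.00947868/1.09299 = 0.008672.

0.008672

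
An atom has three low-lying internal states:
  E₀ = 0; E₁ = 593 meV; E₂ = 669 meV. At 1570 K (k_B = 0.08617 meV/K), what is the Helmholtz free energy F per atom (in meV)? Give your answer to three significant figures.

k_BT = 0.08617 × 1570 K = 135.29 meV.
Eᵢ/kT = 0, 4.3832, 4.9449.
Z = Σ e^(−Eᵢ/kT) = e^(−0) + e^(−4.3832) + e^(−4.9449) = 1.0000 + 0.012485 + 0.0071196 = 1.0196.
F = −kT ln Z = −135.29 × ln(1.0196) = −135.29 × 0.019410 = -2.63 meV.

-2.63 meV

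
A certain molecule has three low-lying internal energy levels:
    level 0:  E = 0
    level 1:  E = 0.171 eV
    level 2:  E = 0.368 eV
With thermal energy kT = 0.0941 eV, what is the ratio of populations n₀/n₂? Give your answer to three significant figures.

49.9

n₀/n₂ = exp[−(E₀−E₂)/kT] = exp(−(-0.368 eV)/(0.0941 eV)) = exp(3.9107) = 49.9.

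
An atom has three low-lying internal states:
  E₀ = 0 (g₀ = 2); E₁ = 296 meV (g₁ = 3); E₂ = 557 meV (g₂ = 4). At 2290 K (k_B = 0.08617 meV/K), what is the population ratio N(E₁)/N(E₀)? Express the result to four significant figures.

0.3347

k_BT = 0.08617 × 2290 K = 197.329 meV.
n₁/n₀ = (g₁/g₀) exp[−(E₁−E₀)/kT] = (3/2) × exp(−(296 meV)/(197.329 meV)) = (3/2) × exp(-1.50003) = 0.3347.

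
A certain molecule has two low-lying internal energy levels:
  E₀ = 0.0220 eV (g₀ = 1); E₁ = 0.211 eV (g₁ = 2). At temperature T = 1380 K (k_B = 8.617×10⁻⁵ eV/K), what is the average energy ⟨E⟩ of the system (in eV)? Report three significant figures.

k_BT = 8.617×10⁻⁵ × 1380 K = 0.11891 eV.
Eᵢ/kT = 0.18501, 1.7745.
Z = Σ gᵢe^(−Eᵢ/kT) = 1·e^(−0.18501) + 2·e^(−1.7745) = 0.83110 + 0.33914 = 1.1702.
⟨E⟩ = Σ Eᵢ gᵢe^(−Eᵢ/kT) / Z = (0.0220·0.83110 + 0.211·0.33914) / 1.1702 = 0.0768 eV.

0.0768 eV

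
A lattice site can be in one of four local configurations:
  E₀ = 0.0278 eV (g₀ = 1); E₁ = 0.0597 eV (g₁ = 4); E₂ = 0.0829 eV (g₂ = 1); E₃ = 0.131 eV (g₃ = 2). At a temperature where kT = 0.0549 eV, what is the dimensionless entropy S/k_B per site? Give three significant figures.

Eᵢ/kT = 0.50638, 1.0874, 1.5100, 2.3862.
Z = Σ gᵢe^(−Eᵢ/kT) = 1·e^(−0.50638) + 4·e^(−1.0874) + 1·e^(−1.5100) + 2·e^(−2.3862) = 0.60267 + 1.3484 + 0.22091 + 0.18396 = 2.3559.
⟨E⟩ = Σ EᵢPᵢ = 0.059283 eV.
S/k_B = ln Z + ⟨E⟩/kT = ln(2.3559) + 0.059283/0.0549 = 0.85692 + 1.0798 = 1.94.

1.94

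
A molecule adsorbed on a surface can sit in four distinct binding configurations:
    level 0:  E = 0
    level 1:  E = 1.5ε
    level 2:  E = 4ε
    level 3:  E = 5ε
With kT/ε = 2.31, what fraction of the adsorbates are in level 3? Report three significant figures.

Eᵢ/kT = 0, 0.64935, 1.7316, 2.1645.
Z = Σ e^(−Eᵢ/kT) = e^(−0) + e^(−0.64935) + e^(−1.7316) + e^(−2.1645) = 1.0000 + 0.52239 + 0.17700 + 0.11481 = 1.8142.
P₃ = e^(−E₃/kT) / Z = 0.11481/1.8142 = 0.0633.

0.0633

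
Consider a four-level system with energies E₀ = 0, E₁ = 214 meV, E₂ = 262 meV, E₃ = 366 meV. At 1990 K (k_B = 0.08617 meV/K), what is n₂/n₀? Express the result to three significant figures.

0.217

k_BT = 0.08617 × 1990 K = 171.48 meV.
n₂/n₀ = exp[−(E₂−E₀)/kT] = exp(−(262 meV)/(171.48 meV)) = exp(-1.5279) = 0.217.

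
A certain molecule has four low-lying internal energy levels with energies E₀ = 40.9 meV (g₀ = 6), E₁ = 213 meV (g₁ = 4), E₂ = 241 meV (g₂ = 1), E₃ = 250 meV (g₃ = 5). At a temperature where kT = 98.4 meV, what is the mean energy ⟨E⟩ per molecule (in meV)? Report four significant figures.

77.38 meV

Eᵢ/kT = 0.415650, 2.16463, 2.44919, 2.54065.
Z = Σ gᵢe^(−Eᵢ/kT) = 6·e^(−0.415650) + 4·e^(−2.16463) + 1·e^(−2.44919) + 5·e^(−2.54065) = 3.95947 + 0.459170 + 0.0863635 + 0.394076 = 4.89908.
⟨E⟩ = Σ Eᵢ gᵢe^(−Eᵢ/kT) / Z = (40.9·3.95947 + 213·0.459170 + 241·0.0863635 + 250·0.394076) / 4.89908 = 77.38 meV.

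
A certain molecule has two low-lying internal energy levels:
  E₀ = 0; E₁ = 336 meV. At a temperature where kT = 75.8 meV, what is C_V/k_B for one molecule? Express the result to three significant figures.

Eᵢ/kT = 0, 4.4327.
Z = Σ e^(−Eᵢ/kT) = e^(−0) + e^(−4.4327) = 1.0000 + 0.011882 = 1.0119.
⟨E⟩ = 3.9454 meV, ⟨E²⟩ = 1325.7 meV².
C_V/k_B = (⟨E²⟩ − ⟨E⟩²)/(kT)² = (1325.7 − 15.566)/5745.6 = 0.228.

0.228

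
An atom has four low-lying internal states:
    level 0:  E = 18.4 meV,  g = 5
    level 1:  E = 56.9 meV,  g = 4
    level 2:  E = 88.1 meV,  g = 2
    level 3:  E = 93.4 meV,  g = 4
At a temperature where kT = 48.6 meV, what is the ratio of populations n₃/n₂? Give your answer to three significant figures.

n₃/n₂ = (g₃/g₂) exp[−(E₃−E₂)/kT] = (4/2) × exp(−(5.3 meV)/(48.6 meV)) = (4/2) × exp(-0.10905) = 1.79.

1.79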